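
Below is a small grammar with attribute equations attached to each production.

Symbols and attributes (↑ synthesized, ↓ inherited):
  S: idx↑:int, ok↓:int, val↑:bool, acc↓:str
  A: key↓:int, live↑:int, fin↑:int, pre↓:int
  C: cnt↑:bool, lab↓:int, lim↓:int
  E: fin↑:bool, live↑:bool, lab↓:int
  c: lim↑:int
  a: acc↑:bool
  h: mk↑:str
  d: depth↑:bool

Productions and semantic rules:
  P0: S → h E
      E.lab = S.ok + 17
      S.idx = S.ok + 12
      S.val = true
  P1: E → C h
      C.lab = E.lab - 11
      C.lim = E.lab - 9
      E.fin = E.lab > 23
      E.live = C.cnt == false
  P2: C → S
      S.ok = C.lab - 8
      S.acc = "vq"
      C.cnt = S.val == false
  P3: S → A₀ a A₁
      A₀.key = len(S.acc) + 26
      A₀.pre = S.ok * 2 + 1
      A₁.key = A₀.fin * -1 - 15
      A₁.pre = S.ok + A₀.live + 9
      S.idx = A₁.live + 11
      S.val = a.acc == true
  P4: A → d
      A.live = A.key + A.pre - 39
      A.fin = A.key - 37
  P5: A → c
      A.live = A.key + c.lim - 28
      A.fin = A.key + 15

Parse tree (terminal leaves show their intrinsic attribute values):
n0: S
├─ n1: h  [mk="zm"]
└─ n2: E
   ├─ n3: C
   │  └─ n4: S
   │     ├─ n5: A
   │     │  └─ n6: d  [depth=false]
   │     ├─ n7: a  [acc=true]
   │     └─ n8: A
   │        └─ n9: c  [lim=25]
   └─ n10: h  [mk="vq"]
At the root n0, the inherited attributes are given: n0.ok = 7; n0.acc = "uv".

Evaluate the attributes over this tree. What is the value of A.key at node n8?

-6

1. n0.ok = 7  [given at root]
2. n0.acc = "uv"  [given at root]
3. n1.mk = "zm"  [terminal]
4. n2.lab = 24  [S.ok + 17]
5. n3.lab = 13  [E.lab - 11]
6. n3.lim = 15  [E.lab - 9]
7. n4.ok = 5  [C.lab - 8]
8. n4.acc = "vq"  ["vq"]
9. n5.key = 28  [len(S.acc) + 26]
10. n5.pre = 11  [S.ok * 2 + 1]
11. n6.depth = false  [terminal]
12. n5.live = 0  [A.key + A.pre - 39]
13. n5.fin = -9  [A.key - 37]
14. n7.acc = true  [terminal]
15. n8.key = -6  [A₀.fin * -1 - 15]
16. n8.pre = 14  [S.ok + A₀.live + 9]
17. n9.lim = 25  [terminal]
18. n8.live = -9  [A.key + c.lim - 28]
19. n8.fin = 9  [A.key + 15]
20. n4.idx = 2  [A₁.live + 11]
21. n4.val = true  [a.acc == true]
22. n3.cnt = false  [S.val == false]
23. n10.mk = "vq"  [terminal]
24. n2.fin = true  [E.lab > 23]
25. n2.live = true  [C.cnt == false]
26. n0.idx = 19  [S.ok + 12]
27. n0.val = true  [true]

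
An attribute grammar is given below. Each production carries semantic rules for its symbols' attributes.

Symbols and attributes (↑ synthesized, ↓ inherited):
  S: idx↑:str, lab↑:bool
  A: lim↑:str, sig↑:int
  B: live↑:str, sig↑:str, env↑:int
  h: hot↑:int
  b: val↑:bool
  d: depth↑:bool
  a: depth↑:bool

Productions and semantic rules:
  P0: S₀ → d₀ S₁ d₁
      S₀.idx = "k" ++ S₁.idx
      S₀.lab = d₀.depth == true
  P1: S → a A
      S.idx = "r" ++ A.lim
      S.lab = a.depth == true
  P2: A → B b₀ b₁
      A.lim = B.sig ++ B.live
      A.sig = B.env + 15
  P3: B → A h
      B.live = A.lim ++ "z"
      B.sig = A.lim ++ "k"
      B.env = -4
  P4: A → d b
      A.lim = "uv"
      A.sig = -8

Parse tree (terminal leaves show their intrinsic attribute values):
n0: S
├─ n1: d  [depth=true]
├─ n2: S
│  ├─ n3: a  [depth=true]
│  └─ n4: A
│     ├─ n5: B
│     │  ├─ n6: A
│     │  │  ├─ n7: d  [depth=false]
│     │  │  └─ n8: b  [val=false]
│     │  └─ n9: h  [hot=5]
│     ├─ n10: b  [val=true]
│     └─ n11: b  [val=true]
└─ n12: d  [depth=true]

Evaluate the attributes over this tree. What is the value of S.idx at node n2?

1. n1.depth = true  [terminal]
2. n3.depth = true  [terminal]
3. n7.depth = false  [terminal]
4. n8.val = false  [terminal]
5. n6.lim = "uv"  ["uv"]
6. n6.sig = -8  [-8]
7. n9.hot = 5  [terminal]
8. n5.live = "uvz"  [A.lim ++ "z"]
9. n5.sig = "uvk"  [A.lim ++ "k"]
10. n5.env = -4  [-4]
11. n10.val = true  [terminal]
12. n11.val = true  [terminal]
13. n4.lim = "uvkuvz"  [B.sig ++ B.live]
14. n4.sig = 11  [B.env + 15]
15. n2.idx = "ruvkuvz"  ["r" ++ A.lim]
16. n2.lab = true  [a.depth == true]
17. n12.depth = true  [terminal]
18. n0.idx = "kruvkuvz"  ["k" ++ S₁.idx]
19. n0.lab = true  [d₀.depth == true]

"ruvkuvz"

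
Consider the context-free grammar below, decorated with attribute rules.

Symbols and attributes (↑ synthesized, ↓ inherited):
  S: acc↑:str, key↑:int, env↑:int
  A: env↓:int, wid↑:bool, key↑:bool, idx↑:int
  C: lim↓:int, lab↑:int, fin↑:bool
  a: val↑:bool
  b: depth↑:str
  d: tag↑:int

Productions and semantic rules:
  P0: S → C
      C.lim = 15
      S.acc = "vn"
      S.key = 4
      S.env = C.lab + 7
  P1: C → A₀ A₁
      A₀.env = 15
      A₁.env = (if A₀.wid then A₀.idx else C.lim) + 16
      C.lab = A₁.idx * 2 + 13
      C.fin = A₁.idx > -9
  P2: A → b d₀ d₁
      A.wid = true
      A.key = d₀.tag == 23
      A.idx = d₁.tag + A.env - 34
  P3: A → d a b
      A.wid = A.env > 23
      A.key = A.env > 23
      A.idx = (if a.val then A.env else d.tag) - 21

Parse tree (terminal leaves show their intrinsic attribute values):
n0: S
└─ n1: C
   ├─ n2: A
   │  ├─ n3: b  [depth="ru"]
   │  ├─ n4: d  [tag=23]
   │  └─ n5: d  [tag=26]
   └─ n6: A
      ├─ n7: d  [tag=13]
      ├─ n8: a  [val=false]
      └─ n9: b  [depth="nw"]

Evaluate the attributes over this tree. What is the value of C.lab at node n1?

1. n1.lim = 15  [15]
2. n2.env = 15  [15]
3. n3.depth = "ru"  [terminal]
4. n4.tag = 23  [terminal]
5. n5.tag = 26  [terminal]
6. n2.wid = true  [true]
7. n2.key = true  [d₀.tag == 23]
8. n2.idx = 7  [d₁.tag + A.env - 34]
9. n6.env = 23  [(if A₀.wid then A₀.idx else C.lim) + 16]
10. n7.tag = 13  [terminal]
11. n8.val = false  [terminal]
12. n9.depth = "nw"  [terminal]
13. n6.wid = false  [A.env > 23]
14. n6.key = false  [A.env > 23]
15. n6.idx = -8  [(if a.val then A.env else d.tag) - 21]
16. n1.lab = -3  [A₁.idx * 2 + 13]
17. n1.fin = true  [A₁.idx > -9]
18. n0.acc = "vn"  ["vn"]
19. n0.key = 4  [4]
20. n0.env = 4  [C.lab + 7]

-3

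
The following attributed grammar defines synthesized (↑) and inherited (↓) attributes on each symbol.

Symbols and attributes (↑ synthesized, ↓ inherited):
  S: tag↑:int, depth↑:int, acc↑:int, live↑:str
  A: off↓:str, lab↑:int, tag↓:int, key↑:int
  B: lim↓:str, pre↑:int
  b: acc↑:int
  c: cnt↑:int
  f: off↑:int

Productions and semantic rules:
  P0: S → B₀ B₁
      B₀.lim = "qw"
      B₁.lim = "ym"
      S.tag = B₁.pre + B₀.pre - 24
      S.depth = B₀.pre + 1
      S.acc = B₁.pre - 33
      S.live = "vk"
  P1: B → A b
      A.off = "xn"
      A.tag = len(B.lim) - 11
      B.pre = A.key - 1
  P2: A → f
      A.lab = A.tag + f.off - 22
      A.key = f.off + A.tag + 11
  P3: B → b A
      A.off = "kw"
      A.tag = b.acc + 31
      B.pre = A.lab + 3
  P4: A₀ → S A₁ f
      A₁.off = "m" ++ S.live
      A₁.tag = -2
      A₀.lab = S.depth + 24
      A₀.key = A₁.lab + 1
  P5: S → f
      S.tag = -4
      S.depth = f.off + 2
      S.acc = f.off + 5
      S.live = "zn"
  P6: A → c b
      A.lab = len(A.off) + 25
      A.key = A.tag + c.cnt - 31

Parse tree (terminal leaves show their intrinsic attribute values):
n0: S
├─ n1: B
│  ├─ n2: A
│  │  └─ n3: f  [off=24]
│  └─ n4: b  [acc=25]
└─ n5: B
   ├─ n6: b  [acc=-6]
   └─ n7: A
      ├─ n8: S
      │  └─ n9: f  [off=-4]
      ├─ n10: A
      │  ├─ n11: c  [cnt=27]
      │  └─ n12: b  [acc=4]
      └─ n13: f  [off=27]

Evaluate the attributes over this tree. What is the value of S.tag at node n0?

26

1. n1.lim = "qw"  ["qw"]
2. n2.off = "xn"  ["xn"]
3. n2.tag = -9  [len(B.lim) - 11]
4. n3.off = 24  [terminal]
5. n2.lab = -7  [A.tag + f.off - 22]
6. n2.key = 26  [f.off + A.tag + 11]
7. n4.acc = 25  [terminal]
8. n1.pre = 25  [A.key - 1]
9. n5.lim = "ym"  ["ym"]
10. n6.acc = -6  [terminal]
11. n7.off = "kw"  ["kw"]
12. n7.tag = 25  [b.acc + 31]
13. n9.off = -4  [terminal]
14. n8.tag = -4  [-4]
15. n8.depth = -2  [f.off + 2]
16. n8.acc = 1  [f.off + 5]
17. n8.live = "zn"  ["zn"]
18. n10.off = "mzn"  ["m" ++ S.live]
19. n10.tag = -2  [-2]
20. n11.cnt = 27  [terminal]
21. n12.acc = 4  [terminal]
22. n10.lab = 28  [len(A.off) + 25]
23. n10.key = -6  [A.tag + c.cnt - 31]
24. n13.off = 27  [terminal]
25. n7.lab = 22  [S.depth + 24]
26. n7.key = 29  [A₁.lab + 1]
27. n5.pre = 25  [A.lab + 3]
28. n0.tag = 26  [B₁.pre + B₀.pre - 24]
29. n0.depth = 26  [B₀.pre + 1]
30. n0.acc = -8  [B₁.pre - 33]
31. n0.live = "vk"  ["vk"]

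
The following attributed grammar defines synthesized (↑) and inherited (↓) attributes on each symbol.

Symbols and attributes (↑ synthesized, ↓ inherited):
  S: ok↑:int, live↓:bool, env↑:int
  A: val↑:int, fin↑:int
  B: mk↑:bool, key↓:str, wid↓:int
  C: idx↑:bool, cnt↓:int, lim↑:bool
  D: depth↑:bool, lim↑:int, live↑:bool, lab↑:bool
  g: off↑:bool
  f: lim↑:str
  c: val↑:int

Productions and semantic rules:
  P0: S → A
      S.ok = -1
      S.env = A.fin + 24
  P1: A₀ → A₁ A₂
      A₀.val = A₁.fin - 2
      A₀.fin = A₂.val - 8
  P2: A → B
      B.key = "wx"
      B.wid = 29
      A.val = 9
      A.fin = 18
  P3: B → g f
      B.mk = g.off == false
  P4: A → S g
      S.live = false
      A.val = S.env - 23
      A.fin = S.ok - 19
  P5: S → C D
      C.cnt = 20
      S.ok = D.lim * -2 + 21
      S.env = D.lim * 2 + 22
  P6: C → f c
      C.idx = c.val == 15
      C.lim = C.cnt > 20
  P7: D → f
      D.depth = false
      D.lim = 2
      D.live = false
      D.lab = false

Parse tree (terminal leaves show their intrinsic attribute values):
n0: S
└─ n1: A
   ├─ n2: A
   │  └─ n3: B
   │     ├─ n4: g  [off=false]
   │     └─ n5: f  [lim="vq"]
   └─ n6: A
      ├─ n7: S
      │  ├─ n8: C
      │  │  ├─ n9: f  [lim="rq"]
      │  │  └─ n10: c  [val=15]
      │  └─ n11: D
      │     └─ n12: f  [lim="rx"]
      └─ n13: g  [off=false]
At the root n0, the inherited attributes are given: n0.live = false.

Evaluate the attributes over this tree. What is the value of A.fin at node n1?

1. n0.live = false  [given at root]
2. n3.key = "wx"  ["wx"]
3. n3.wid = 29  [29]
4. n4.off = false  [terminal]
5. n5.lim = "vq"  [terminal]
6. n3.mk = true  [g.off == false]
7. n2.val = 9  [9]
8. n2.fin = 18  [18]
9. n7.live = false  [false]
10. n8.cnt = 20  [20]
11. n9.lim = "rq"  [terminal]
12. n10.val = 15  [terminal]
13. n8.idx = true  [c.val == 15]
14. n8.lim = false  [C.cnt > 20]
15. n12.lim = "rx"  [terminal]
16. n11.depth = false  [false]
17. n11.lim = 2  [2]
18. n11.live = false  [false]
19. n11.lab = false  [false]
20. n7.ok = 17  [D.lim * -2 + 21]
21. n7.env = 26  [D.lim * 2 + 22]
22. n13.off = false  [terminal]
23. n6.val = 3  [S.env - 23]
24. n6.fin = -2  [S.ok - 19]
25. n1.val = 16  [A₁.fin - 2]
26. n1.fin = -5  [A₂.val - 8]
27. n0.ok = -1  [-1]
28. n0.env = 19  [A.fin + 24]

-5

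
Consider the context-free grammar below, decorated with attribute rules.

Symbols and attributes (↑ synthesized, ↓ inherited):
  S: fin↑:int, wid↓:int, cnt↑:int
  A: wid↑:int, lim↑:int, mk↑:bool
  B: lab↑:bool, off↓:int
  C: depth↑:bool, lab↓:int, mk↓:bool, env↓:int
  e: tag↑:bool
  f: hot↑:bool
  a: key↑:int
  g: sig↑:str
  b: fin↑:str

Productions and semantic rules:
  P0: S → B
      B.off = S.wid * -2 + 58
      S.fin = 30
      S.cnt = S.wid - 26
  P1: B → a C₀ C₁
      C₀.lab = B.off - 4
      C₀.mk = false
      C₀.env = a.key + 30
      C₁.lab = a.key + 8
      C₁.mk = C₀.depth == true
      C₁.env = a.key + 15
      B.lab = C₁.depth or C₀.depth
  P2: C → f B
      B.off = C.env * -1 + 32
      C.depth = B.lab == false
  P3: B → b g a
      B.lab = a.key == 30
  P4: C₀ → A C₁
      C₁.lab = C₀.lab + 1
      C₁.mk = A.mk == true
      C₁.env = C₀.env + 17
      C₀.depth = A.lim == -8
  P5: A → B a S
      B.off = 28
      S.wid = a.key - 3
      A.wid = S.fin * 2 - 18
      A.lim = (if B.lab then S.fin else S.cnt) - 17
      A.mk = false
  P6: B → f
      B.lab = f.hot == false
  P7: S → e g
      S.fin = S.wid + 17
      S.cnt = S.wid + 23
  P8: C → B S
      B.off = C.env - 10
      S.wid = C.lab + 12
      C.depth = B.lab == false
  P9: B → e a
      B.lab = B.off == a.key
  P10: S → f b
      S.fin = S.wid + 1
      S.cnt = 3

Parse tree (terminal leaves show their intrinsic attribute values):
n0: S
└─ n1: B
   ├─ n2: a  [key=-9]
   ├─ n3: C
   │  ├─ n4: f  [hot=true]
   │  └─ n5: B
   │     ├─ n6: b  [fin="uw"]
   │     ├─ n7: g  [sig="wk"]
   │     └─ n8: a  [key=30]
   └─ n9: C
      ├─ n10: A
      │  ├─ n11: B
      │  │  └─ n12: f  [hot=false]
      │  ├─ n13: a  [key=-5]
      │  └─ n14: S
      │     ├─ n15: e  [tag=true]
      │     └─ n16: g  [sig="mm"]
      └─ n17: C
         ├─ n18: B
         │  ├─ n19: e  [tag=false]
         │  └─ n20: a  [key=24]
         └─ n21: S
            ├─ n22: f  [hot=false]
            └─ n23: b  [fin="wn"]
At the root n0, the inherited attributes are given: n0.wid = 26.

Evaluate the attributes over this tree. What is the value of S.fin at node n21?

1. n0.wid = 26  [given at root]
2. n1.off = 6  [S.wid * -2 + 58]
3. n2.key = -9  [terminal]
4. n3.lab = 2  [B.off - 4]
5. n3.mk = false  [false]
6. n3.env = 21  [a.key + 30]
7. n4.hot = true  [terminal]
8. n5.off = 11  [C.env * -1 + 32]
9. n6.fin = "uw"  [terminal]
10. n7.sig = "wk"  [terminal]
11. n8.key = 30  [terminal]
12. n5.lab = true  [a.key == 30]
13. n3.depth = false  [B.lab == false]
14. n9.lab = -1  [a.key + 8]
15. n9.mk = false  [C₀.depth == true]
16. n9.env = 6  [a.key + 15]
17. n11.off = 28  [28]
18. n12.hot = false  [terminal]
19. n11.lab = true  [f.hot == false]
20. n13.key = -5  [terminal]
21. n14.wid = -8  [a.key - 3]
22. n15.tag = true  [terminal]
23. n16.sig = "mm"  [terminal]
24. n14.fin = 9  [S.wid + 17]
25. n14.cnt = 15  [S.wid + 23]
26. n10.wid = 0  [S.fin * 2 - 18]
27. n10.lim = -8  [(if B.lab then S.fin else S.cnt) - 17]
28. n10.mk = false  [false]
29. n17.lab = 0  [C₀.lab + 1]
30. n17.mk = false  [A.mk == true]
31. n17.env = 23  [C₀.env + 17]
32. n18.off = 13  [C.env - 10]
33. n19.tag = false  [terminal]
34. n20.key = 24  [terminal]
35. n18.lab = false  [B.off == a.key]
36. n21.wid = 12  [C.lab + 12]
37. n22.hot = false  [terminal]
38. n23.fin = "wn"  [terminal]
39. n21.fin = 13  [S.wid + 1]
40. n21.cnt = 3  [3]
41. n17.depth = true  [B.lab == false]
42. n9.depth = true  [A.lim == -8]
43. n1.lab = true  [C₁.depth or C₀.depth]
44. n0.fin = 30  [30]
45. n0.cnt = 0  [S.wid - 26]

13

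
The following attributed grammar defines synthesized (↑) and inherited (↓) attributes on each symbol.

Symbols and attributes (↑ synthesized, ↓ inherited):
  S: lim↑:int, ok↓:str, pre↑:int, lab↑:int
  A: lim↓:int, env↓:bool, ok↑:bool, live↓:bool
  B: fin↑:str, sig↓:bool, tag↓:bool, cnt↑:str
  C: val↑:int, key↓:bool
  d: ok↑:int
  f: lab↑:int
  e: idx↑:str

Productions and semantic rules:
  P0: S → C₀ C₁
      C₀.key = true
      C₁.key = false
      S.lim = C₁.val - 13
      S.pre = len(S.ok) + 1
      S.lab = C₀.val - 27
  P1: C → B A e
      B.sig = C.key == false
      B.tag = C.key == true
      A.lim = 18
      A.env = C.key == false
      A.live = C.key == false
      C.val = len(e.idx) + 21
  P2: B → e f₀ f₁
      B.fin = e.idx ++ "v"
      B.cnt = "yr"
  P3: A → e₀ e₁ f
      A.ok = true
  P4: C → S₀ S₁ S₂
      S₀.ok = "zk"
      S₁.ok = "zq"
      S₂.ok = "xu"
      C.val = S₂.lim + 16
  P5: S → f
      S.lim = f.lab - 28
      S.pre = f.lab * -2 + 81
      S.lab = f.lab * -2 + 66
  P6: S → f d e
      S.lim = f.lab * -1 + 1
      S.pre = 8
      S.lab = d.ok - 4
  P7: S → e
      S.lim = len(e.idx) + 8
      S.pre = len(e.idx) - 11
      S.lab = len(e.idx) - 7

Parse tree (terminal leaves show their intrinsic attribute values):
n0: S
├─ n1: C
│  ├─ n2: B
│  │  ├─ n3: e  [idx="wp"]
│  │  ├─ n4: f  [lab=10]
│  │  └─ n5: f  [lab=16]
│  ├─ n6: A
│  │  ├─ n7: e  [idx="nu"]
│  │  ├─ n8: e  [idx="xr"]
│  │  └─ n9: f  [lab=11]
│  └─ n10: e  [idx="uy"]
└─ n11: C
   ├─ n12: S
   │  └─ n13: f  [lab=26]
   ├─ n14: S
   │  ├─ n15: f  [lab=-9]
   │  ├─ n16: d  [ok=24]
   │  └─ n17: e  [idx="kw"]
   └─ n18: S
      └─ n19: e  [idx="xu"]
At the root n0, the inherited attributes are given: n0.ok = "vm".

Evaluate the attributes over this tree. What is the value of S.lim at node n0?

13

1. n0.ok = "vm"  [given at root]
2. n1.key = true  [true]
3. n2.sig = false  [C.key == false]
4. n2.tag = true  [C.key == true]
5. n3.idx = "wp"  [terminal]
6. n4.lab = 10  [terminal]
7. n5.lab = 16  [terminal]
8. n2.fin = "wpv"  [e.idx ++ "v"]
9. n2.cnt = "yr"  ["yr"]
10. n6.lim = 18  [18]
11. n6.env = false  [C.key == false]
12. n6.live = false  [C.key == false]
13. n7.idx = "nu"  [terminal]
14. n8.idx = "xr"  [terminal]
15. n9.lab = 11  [terminal]
16. n6.ok = true  [true]
17. n10.idx = "uy"  [terminal]
18. n1.val = 23  [len(e.idx) + 21]
19. n11.key = false  [false]
20. n12.ok = "zk"  ["zk"]
21. n13.lab = 26  [terminal]
22. n12.lim = -2  [f.lab - 28]
23. n12.pre = 29  [f.lab * -2 + 81]
24. n12.lab = 14  [f.lab * -2 + 66]
25. n14.ok = "zq"  ["zq"]
26. n15.lab = -9  [terminal]
27. n16.ok = 24  [terminal]
28. n17.idx = "kw"  [terminal]
29. n14.lim = 10  [f.lab * -1 + 1]
30. n14.pre = 8  [8]
31. n14.lab = 20  [d.ok - 4]
32. n18.ok = "xu"  ["xu"]
33. n19.idx = "xu"  [terminal]
34. n18.lim = 10  [len(e.idx) + 8]
35. n18.pre = -9  [len(e.idx) - 11]
36. n18.lab = -5  [len(e.idx) - 7]
37. n11.val = 26  [S₂.lim + 16]
38. n0.lim = 13  [C₁.val - 13]
39. n0.pre = 3  [len(S.ok) + 1]
40. n0.lab = -4  [C₀.val - 27]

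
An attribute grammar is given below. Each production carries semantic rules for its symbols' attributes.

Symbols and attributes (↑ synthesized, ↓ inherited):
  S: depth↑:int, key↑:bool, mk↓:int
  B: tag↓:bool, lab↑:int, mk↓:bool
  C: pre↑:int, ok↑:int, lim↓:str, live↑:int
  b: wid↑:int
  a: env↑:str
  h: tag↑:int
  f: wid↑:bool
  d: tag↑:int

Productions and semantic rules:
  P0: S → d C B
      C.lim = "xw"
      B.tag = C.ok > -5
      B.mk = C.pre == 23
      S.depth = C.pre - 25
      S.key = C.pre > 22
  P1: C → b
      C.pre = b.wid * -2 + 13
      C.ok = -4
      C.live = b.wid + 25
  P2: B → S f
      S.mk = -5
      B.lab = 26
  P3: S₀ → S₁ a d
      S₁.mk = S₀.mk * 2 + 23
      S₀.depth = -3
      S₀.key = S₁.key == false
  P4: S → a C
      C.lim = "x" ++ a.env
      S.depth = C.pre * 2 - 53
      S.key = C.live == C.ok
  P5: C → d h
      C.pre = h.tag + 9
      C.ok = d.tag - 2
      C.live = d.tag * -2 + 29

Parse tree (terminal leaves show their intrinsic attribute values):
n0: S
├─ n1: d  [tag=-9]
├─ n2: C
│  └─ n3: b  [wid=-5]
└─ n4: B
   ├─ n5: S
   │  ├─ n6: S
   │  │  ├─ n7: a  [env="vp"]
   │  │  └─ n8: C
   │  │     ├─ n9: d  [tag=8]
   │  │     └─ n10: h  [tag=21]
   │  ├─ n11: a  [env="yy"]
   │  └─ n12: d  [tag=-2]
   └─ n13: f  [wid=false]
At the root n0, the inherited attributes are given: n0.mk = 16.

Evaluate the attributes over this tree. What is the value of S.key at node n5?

1. n0.mk = 16  [given at root]
2. n1.tag = -9  [terminal]
3. n2.lim = "xw"  ["xw"]
4. n3.wid = -5  [terminal]
5. n2.pre = 23  [b.wid * -2 + 13]
6. n2.ok = -4  [-4]
7. n2.live = 20  [b.wid + 25]
8. n4.tag = true  [C.ok > -5]
9. n4.mk = true  [C.pre == 23]
10. n5.mk = -5  [-5]
11. n6.mk = 13  [S₀.mk * 2 + 23]
12. n7.env = "vp"  [terminal]
13. n8.lim = "xvp"  ["x" ++ a.env]
14. n9.tag = 8  [terminal]
15. n10.tag = 21  [terminal]
16. n8.pre = 30  [h.tag + 9]
17. n8.ok = 6  [d.tag - 2]
18. n8.live = 13  [d.tag * -2 + 29]
19. n6.depth = 7  [C.pre * 2 - 53]
20. n6.key = false  [C.live == C.ok]
21. n11.env = "yy"  [terminal]
22. n12.tag = -2  [terminal]
23. n5.depth = -3  [-3]
24. n5.key = true  [S₁.key == false]
25. n13.wid = false  [terminal]
26. n4.lab = 26  [26]
27. n0.depth = -2  [C.pre - 25]
28. n0.key = true  [C.pre > 22]

true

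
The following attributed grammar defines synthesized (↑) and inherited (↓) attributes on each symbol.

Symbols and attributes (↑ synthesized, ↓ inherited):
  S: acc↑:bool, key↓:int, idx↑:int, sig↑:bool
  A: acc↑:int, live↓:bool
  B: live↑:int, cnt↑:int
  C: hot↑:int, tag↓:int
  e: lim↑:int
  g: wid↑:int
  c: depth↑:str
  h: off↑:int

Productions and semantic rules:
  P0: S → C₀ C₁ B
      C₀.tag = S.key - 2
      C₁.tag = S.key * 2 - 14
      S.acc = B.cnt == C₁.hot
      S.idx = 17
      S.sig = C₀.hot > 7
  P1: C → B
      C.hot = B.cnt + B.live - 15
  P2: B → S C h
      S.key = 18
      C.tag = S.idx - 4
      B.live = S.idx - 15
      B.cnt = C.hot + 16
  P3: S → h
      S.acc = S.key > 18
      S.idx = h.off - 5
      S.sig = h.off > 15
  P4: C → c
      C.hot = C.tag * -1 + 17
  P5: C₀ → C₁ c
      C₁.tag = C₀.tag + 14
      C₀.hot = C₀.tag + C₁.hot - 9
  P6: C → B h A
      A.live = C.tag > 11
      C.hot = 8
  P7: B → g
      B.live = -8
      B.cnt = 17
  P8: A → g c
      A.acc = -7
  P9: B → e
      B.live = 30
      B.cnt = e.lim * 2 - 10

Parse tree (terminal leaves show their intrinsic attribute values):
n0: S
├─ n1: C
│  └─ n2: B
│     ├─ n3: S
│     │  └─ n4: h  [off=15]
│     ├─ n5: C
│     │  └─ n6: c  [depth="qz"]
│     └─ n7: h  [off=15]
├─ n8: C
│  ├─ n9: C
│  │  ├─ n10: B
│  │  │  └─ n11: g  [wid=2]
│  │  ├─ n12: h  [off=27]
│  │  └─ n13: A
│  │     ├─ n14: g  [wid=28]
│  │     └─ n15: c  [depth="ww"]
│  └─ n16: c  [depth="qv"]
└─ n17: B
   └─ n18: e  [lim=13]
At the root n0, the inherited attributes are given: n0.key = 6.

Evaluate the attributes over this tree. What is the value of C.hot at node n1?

1. n0.key = 6  [given at root]
2. n1.tag = 4  [S.key - 2]
3. n3.key = 18  [18]
4. n4.off = 15  [terminal]
5. n3.acc = false  [S.key > 18]
6. n3.idx = 10  [h.off - 5]
7. n3.sig = false  [h.off > 15]
8. n5.tag = 6  [S.idx - 4]
9. n6.depth = "qz"  [terminal]
10. n5.hot = 11  [C.tag * -1 + 17]
11. n7.off = 15  [terminal]
12. n2.live = -5  [S.idx - 15]
13. n2.cnt = 27  [C.hot + 16]
14. n1.hot = 7  [B.cnt + B.live - 15]
15. n8.tag = -2  [S.key * 2 - 14]
16. n9.tag = 12  [C₀.tag + 14]
17. n11.wid = 2  [terminal]
18. n10.live = -8  [-8]
19. n10.cnt = 17  [17]
20. n12.off = 27  [terminal]
21. n13.live = true  [C.tag > 11]
22. n14.wid = 28  [terminal]
23. n15.depth = "ww"  [terminal]
24. n13.acc = -7  [-7]
25. n9.hot = 8  [8]
26. n16.depth = "qv"  [terminal]
27. n8.hot = -3  [C₀.tag + C₁.hot - 9]
28. n18.lim = 13  [terminal]
29. n17.live = 30  [30]
30. n17.cnt = 16  [e.lim * 2 - 10]
31. n0.acc = false  [B.cnt == C₁.hot]
32. n0.idx = 17  [17]
33. n0.sig = false  [C₀.hot > 7]

7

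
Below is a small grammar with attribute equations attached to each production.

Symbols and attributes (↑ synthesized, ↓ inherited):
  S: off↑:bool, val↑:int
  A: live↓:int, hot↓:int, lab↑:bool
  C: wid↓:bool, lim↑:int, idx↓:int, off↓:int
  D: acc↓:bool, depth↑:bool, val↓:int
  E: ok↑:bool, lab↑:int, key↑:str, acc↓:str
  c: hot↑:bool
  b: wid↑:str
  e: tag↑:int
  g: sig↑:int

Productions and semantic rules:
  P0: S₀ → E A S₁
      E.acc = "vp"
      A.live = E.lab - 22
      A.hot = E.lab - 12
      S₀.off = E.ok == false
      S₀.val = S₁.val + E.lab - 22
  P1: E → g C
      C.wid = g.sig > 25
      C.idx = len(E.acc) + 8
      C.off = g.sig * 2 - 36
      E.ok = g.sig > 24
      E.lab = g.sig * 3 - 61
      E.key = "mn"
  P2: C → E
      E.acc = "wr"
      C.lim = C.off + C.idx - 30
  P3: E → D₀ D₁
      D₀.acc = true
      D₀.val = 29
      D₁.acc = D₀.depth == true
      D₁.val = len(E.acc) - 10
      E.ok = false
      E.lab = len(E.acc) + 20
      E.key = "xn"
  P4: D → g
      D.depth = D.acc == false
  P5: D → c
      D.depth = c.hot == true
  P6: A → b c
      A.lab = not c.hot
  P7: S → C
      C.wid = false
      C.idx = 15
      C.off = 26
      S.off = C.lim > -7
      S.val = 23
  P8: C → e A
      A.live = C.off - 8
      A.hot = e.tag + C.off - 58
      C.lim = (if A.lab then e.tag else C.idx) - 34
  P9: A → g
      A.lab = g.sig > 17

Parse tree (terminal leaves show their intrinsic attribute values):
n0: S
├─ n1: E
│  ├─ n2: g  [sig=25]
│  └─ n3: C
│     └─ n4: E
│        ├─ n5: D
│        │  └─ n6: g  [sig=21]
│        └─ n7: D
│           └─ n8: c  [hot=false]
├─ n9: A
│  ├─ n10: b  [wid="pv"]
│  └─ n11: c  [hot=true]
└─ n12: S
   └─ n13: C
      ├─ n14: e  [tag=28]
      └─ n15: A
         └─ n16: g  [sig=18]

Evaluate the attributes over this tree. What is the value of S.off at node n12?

true

1. n1.acc = "vp"  ["vp"]
2. n2.sig = 25  [terminal]
3. n3.wid = false  [g.sig > 25]
4. n3.idx = 10  [len(E.acc) + 8]
5. n3.off = 14  [g.sig * 2 - 36]
6. n4.acc = "wr"  ["wr"]
7. n5.acc = true  [true]
8. n5.val = 29  [29]
9. n6.sig = 21  [terminal]
10. n5.depth = false  [D.acc == false]
11. n7.acc = false  [D₀.depth == true]
12. n7.val = -8  [len(E.acc) - 10]
13. n8.hot = false  [terminal]
14. n7.depth = false  [c.hot == true]
15. n4.ok = false  [false]
16. n4.lab = 22  [len(E.acc) + 20]
17. n4.key = "xn"  ["xn"]
18. n3.lim = -6  [C.off + C.idx - 30]
19. n1.ok = true  [g.sig > 24]
20. n1.lab = 14  [g.sig * 3 - 61]
21. n1.key = "mn"  ["mn"]
22. n9.live = -8  [E.lab - 22]
23. n9.hot = 2  [E.lab - 12]
24. n10.wid = "pv"  [terminal]
25. n11.hot = true  [terminal]
26. n9.lab = false  [not c.hot]
27. n13.wid = false  [false]
28. n13.idx = 15  [15]
29. n13.off = 26  [26]
30. n14.tag = 28  [terminal]
31. n15.live = 18  [C.off - 8]
32. n15.hot = -4  [e.tag + C.off - 58]
33. n16.sig = 18  [terminal]
34. n15.lab = true  [g.sig > 17]
35. n13.lim = -6  [(if A.lab then e.tag else C.idx) - 34]
36. n12.off = true  [C.lim > -7]
37. n12.val = 23  [23]
38. n0.off = false  [E.ok == false]
39. n0.val = 15  [S₁.val + E.lab - 22]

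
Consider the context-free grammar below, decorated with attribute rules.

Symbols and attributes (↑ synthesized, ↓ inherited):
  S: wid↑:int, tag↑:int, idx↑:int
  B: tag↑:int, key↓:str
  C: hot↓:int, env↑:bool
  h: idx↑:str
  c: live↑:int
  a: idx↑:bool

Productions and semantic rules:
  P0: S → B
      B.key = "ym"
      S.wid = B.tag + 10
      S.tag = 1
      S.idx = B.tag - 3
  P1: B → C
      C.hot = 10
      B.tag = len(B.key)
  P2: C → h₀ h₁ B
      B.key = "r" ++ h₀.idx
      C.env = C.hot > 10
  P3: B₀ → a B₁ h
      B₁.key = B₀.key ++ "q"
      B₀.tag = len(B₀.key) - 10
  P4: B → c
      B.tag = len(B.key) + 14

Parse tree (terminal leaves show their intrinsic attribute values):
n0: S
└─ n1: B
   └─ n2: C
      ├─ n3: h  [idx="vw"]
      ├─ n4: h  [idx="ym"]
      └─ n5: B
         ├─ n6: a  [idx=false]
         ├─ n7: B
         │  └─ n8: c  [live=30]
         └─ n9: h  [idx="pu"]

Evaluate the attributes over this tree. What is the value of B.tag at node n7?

1. n1.key = "ym"  ["ym"]
2. n2.hot = 10  [10]
3. n3.idx = "vw"  [terminal]
4. n4.idx = "ym"  [terminal]
5. n5.key = "rvw"  ["r" ++ h₀.idx]
6. n6.idx = false  [terminal]
7. n7.key = "rvwq"  [B₀.key ++ "q"]
8. n8.live = 30  [terminal]
9. n7.tag = 18  [len(B.key) + 14]
10. n9.idx = "pu"  [terminal]
11. n5.tag = -7  [len(B₀.key) - 10]
12. n2.env = false  [C.hot > 10]
13. n1.tag = 2  [len(B.key)]
14. n0.wid = 12  [B.tag + 10]
15. n0.tag = 1  [1]
16. n0.idx = -1  [B.tag - 3]

18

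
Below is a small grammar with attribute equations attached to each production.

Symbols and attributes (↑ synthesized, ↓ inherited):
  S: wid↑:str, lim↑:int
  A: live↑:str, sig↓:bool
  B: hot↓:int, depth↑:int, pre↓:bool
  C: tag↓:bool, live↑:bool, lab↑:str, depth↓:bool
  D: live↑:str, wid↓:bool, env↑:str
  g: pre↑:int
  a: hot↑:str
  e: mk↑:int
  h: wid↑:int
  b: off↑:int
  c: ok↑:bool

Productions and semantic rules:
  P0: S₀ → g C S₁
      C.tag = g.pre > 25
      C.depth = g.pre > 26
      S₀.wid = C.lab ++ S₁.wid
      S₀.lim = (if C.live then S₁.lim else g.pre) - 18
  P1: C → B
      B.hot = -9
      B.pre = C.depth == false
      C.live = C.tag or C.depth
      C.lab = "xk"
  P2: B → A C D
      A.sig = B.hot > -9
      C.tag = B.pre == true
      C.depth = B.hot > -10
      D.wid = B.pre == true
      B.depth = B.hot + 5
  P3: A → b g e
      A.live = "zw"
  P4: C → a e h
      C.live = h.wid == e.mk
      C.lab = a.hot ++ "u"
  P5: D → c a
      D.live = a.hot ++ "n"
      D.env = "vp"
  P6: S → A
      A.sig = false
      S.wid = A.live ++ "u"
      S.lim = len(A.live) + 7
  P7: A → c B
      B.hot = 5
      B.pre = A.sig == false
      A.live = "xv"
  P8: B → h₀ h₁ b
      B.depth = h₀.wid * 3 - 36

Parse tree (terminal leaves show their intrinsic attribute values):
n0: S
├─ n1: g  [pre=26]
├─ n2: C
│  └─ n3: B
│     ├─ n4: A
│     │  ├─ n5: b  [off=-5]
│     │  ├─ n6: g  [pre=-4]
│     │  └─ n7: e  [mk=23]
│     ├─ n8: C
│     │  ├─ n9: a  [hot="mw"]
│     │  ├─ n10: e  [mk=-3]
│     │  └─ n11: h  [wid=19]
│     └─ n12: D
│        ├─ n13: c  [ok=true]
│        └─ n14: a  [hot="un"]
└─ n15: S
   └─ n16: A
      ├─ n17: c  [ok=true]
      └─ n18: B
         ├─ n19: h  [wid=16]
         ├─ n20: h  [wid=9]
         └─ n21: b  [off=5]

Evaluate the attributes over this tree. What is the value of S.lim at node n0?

-9

1. n1.pre = 26  [terminal]
2. n2.tag = true  [g.pre > 25]
3. n2.depth = false  [g.pre > 26]
4. n3.hot = -9  [-9]
5. n3.pre = true  [C.depth == false]
6. n4.sig = false  [B.hot > -9]
7. n5.off = -5  [terminal]
8. n6.pre = -4  [terminal]
9. n7.mk = 23  [terminal]
10. n4.live = "zw"  ["zw"]
11. n8.tag = true  [B.pre == true]
12. n8.depth = true  [B.hot > -10]
13. n9.hot = "mw"  [terminal]
14. n10.mk = -3  [terminal]
15. n11.wid = 19  [terminal]
16. n8.live = false  [h.wid == e.mk]
17. n8.lab = "mwu"  [a.hot ++ "u"]
18. n12.wid = true  [B.pre == true]
19. n13.ok = true  [terminal]
20. n14.hot = "un"  [terminal]
21. n12.live = "unn"  [a.hot ++ "n"]
22. n12.env = "vp"  ["vp"]
23. n3.depth = -4  [B.hot + 5]
24. n2.live = true  [C.tag or C.depth]
25. n2.lab = "xk"  ["xk"]
26. n16.sig = false  [false]
27. n17.ok = true  [terminal]
28. n18.hot = 5  [5]
29. n18.pre = true  [A.sig == false]
30. n19.wid = 16  [terminal]
31. n20.wid = 9  [terminal]
32. n21.off = 5  [terminal]
33. n18.depth = 12  [h₀.wid * 3 - 36]
34. n16.live = "xv"  ["xv"]
35. n15.wid = "xvu"  [A.live ++ "u"]
36. n15.lim = 9  [len(A.live) + 7]
37. n0.wid = "xkxvu"  [C.lab ++ S₁.wid]
38. n0.lim = -9  [(if C.live then S₁.lim else g.pre) - 18]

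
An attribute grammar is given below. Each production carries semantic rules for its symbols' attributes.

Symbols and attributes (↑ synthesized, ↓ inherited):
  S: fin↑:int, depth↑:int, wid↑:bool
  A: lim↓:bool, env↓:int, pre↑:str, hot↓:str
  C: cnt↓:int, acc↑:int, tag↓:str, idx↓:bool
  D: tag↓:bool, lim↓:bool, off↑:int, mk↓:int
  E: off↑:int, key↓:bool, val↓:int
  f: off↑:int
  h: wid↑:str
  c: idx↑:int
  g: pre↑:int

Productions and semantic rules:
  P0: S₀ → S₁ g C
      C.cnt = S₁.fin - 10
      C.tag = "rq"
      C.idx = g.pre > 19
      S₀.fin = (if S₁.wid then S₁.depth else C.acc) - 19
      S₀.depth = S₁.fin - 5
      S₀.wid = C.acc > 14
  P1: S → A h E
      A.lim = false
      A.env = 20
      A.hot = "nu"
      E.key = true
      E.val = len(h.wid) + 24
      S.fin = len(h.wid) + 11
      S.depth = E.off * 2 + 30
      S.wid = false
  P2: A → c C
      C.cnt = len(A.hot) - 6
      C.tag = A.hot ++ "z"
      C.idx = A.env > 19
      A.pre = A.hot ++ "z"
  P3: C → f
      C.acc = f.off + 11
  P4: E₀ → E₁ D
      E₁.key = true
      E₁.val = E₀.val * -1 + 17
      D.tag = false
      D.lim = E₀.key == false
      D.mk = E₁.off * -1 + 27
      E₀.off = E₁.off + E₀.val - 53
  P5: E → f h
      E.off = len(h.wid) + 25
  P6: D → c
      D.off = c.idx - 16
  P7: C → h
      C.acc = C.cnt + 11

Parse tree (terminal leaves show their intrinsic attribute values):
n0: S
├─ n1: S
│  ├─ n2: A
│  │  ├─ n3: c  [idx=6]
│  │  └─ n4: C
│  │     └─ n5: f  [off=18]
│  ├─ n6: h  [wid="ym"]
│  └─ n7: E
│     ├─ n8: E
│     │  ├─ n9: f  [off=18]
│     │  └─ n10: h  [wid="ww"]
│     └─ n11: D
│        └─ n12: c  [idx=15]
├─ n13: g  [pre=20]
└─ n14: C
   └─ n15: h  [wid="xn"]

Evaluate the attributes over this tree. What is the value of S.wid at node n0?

1. n2.lim = false  [false]
2. n2.env = 20  [20]
3. n2.hot = "nu"  ["nu"]
4. n3.idx = 6  [terminal]
5. n4.cnt = -4  [len(A.hot) - 6]
6. n4.tag = "nuz"  [A.hot ++ "z"]
7. n4.idx = true  [A.env > 19]
8. n5.off = 18  [terminal]
9. n4.acc = 29  [f.off + 11]
10. n2.pre = "nuz"  [A.hot ++ "z"]
11. n6.wid = "ym"  [terminal]
12. n7.key = true  [true]
13. n7.val = 26  [len(h.wid) + 24]
14. n8.key = true  [true]
15. n8.val = -9  [E₀.val * -1 + 17]
16. n9.off = 18  [terminal]
17. n10.wid = "ww"  [terminal]
18. n8.off = 27  [len(h.wid) + 25]
19. n11.tag = false  [false]
20. n11.lim = false  [E₀.key == false]
21. n11.mk = 0  [E₁.off * -1 + 27]
22. n12.idx = 15  [terminal]
23. n11.off = -1  [c.idx - 16]
24. n7.off = 0  [E₁.off + E₀.val - 53]
25. n1.fin = 13  [len(h.wid) + 11]
26. n1.depth = 30  [E.off * 2 + 30]
27. n1.wid = false  [false]
28. n13.pre = 20  [terminal]
29. n14.cnt = 3  [S₁.fin - 10]
30. n14.tag = "rq"  ["rq"]
31. n14.idx = true  [g.pre > 19]
32. n15.wid = "xn"  [terminal]
33. n14.acc = 14  [C.cnt + 11]
34. n0.fin = -5  [(if S₁.wid then S₁.depth else C.acc) - 19]
35. n0.depth = 8  [S₁.fin - 5]
36. n0.wid = false  [C.acc > 14]

false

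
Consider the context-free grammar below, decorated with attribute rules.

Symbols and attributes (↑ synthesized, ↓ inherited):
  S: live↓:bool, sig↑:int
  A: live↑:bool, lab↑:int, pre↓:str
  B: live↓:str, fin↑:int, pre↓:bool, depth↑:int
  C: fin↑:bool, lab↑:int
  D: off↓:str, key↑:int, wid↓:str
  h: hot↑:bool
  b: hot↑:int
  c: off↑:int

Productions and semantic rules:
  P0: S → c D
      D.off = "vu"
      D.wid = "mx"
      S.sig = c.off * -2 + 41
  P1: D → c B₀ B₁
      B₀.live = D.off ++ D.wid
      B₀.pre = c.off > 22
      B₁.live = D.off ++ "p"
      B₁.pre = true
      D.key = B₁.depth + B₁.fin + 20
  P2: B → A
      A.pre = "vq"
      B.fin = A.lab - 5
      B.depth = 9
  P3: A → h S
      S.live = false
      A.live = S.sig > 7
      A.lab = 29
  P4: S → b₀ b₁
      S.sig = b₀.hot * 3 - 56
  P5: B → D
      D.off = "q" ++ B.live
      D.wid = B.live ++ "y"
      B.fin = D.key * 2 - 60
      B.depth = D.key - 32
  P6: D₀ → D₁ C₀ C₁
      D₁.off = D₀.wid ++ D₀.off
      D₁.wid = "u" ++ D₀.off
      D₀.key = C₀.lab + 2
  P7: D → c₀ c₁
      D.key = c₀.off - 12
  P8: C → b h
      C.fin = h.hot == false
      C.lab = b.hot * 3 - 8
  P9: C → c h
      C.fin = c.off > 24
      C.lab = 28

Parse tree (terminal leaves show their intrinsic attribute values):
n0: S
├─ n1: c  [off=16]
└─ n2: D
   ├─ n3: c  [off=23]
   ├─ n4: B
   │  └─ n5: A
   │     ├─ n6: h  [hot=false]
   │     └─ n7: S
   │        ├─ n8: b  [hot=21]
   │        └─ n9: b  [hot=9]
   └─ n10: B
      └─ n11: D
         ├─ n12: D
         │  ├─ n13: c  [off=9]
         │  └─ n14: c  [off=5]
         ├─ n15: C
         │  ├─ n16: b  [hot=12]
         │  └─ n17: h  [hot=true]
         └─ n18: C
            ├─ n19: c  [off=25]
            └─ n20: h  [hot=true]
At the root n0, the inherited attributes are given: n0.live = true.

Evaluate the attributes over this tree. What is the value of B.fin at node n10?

1. n0.live = true  [given at root]
2. n1.off = 16  [terminal]
3. n2.off = "vu"  ["vu"]
4. n2.wid = "mx"  ["mx"]
5. n3.off = 23  [terminal]
6. n4.live = "vumx"  [D.off ++ D.wid]
7. n4.pre = true  [c.off > 22]
8. n5.pre = "vq"  ["vq"]
9. n6.hot = false  [terminal]
10. n7.live = false  [false]
11. n8.hot = 21  [terminal]
12. n9.hot = 9  [terminal]
13. n7.sig = 7  [b₀.hot * 3 - 56]
14. n5.live = false  [S.sig > 7]
15. n5.lab = 29  [29]
16. n4.fin = 24  [A.lab - 5]
17. n4.depth = 9  [9]
18. n10.live = "vup"  [D.off ++ "p"]
19. n10.pre = true  [true]
20. n11.off = "qvup"  ["q" ++ B.live]
21. n11.wid = "vupy"  [B.live ++ "y"]
22. n12.off = "vupyqvup"  [D₀.wid ++ D₀.off]
23. n12.wid = "uqvup"  ["u" ++ D₀.off]
24. n13.off = 9  [terminal]
25. n14.off = 5  [terminal]
26. n12.key = -3  [c₀.off - 12]
27. n16.hot = 12  [terminal]
28. n17.hot = true  [terminal]
29. n15.fin = false  [h.hot == false]
30. n15.lab = 28  [b.hot * 3 - 8]
31. n19.off = 25  [terminal]
32. n20.hot = true  [terminal]
33. n18.fin = true  [c.off > 24]
34. n18.lab = 28  [28]
35. n11.key = 30  [C₀.lab + 2]
36. n10.fin = 0  [D.key * 2 - 60]
37. n10.depth = -2  [D.key - 32]
38. n2.key = 18  [B₁.depth + B₁.fin + 20]
39. n0.sig = 9  [c.off * -2 + 41]

0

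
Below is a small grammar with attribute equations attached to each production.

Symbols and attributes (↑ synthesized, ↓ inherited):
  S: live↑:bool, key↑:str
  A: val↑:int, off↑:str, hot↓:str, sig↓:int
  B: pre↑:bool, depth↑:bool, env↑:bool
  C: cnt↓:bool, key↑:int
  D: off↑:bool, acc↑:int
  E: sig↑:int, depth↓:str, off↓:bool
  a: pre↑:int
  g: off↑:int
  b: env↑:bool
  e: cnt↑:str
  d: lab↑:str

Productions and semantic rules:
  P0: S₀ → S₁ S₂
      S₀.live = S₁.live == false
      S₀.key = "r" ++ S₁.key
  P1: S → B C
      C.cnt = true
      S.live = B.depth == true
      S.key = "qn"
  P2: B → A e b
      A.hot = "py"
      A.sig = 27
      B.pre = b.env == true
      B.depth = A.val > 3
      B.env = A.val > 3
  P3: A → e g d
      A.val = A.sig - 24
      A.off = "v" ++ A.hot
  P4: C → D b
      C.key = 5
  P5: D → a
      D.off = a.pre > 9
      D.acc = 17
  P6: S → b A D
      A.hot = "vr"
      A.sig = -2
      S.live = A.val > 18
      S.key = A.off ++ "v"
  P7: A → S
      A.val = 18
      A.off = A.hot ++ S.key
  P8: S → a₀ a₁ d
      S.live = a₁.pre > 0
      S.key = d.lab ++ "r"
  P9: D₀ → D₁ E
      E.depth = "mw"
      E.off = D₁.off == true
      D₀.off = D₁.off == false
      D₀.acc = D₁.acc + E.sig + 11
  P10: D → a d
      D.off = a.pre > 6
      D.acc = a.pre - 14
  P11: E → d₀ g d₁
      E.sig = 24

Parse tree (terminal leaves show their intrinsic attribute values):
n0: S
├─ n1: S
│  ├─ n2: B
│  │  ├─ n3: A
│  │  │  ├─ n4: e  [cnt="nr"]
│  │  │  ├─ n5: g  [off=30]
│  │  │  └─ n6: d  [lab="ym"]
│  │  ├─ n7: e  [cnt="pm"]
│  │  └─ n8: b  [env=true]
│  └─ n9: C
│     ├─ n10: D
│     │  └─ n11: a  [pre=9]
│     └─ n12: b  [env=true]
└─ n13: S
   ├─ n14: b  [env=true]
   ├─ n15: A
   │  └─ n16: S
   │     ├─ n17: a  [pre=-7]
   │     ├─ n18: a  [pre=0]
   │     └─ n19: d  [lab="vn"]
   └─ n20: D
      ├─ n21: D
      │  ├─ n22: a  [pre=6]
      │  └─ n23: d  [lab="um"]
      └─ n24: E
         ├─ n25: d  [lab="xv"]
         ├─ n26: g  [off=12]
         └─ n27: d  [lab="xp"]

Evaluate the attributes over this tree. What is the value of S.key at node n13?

1. n3.hot = "py"  ["py"]
2. n3.sig = 27  [27]
3. n4.cnt = "nr"  [terminal]
4. n5.off = 30  [terminal]
5. n6.lab = "ym"  [terminal]
6. n3.val = 3  [A.sig - 24]
7. n3.off = "vpy"  ["v" ++ A.hot]
8. n7.cnt = "pm"  [terminal]
9. n8.env = true  [terminal]
10. n2.pre = true  [b.env == true]
11. n2.depth = false  [A.val > 3]
12. n2.env = false  [A.val > 3]
13. n9.cnt = true  [true]
14. n11.pre = 9  [terminal]
15. n10.off = false  [a.pre > 9]
16. n10.acc = 17  [17]
17. n12.env = true  [terminal]
18. n9.key = 5  [5]
19. n1.live = false  [B.depth == true]
20. n1.key = "qn"  ["qn"]
21. n14.env = true  [terminal]
22. n15.hot = "vr"  ["vr"]
23. n15.sig = -2  [-2]
24. n17.pre = -7  [terminal]
25. n18.pre = 0  [terminal]
26. n19.lab = "vn"  [terminal]
27. n16.live = false  [a₁.pre > 0]
28. n16.key = "vnr"  [d.lab ++ "r"]
29. n15.val = 18  [18]
30. n15.off = "vrvnr"  [A.hot ++ S.key]
31. n22.pre = 6  [terminal]
32. n23.lab = "um"  [terminal]
33. n21.off = false  [a.pre > 6]
34. n21.acc = -8  [a.pre - 14]
35. n24.depth = "mw"  ["mw"]
36. n24.off = false  [D₁.off == true]
37. n25.lab = "xv"  [terminal]
38. n26.off = 12  [terminal]
39. n27.lab = "xp"  [terminal]
40. n24.sig = 24  [24]
41. n20.off = true  [D₁.off == false]
42. n20.acc = 27  [D₁.acc + E.sig + 11]
43. n13.live = false  [A.val > 18]
44. n13.key = "vrvnrv"  [A.off ++ "v"]
45. n0.live = true  [S₁.live == false]
46. n0.key = "rqn"  ["r" ++ S₁.key]

"vrvnrv"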